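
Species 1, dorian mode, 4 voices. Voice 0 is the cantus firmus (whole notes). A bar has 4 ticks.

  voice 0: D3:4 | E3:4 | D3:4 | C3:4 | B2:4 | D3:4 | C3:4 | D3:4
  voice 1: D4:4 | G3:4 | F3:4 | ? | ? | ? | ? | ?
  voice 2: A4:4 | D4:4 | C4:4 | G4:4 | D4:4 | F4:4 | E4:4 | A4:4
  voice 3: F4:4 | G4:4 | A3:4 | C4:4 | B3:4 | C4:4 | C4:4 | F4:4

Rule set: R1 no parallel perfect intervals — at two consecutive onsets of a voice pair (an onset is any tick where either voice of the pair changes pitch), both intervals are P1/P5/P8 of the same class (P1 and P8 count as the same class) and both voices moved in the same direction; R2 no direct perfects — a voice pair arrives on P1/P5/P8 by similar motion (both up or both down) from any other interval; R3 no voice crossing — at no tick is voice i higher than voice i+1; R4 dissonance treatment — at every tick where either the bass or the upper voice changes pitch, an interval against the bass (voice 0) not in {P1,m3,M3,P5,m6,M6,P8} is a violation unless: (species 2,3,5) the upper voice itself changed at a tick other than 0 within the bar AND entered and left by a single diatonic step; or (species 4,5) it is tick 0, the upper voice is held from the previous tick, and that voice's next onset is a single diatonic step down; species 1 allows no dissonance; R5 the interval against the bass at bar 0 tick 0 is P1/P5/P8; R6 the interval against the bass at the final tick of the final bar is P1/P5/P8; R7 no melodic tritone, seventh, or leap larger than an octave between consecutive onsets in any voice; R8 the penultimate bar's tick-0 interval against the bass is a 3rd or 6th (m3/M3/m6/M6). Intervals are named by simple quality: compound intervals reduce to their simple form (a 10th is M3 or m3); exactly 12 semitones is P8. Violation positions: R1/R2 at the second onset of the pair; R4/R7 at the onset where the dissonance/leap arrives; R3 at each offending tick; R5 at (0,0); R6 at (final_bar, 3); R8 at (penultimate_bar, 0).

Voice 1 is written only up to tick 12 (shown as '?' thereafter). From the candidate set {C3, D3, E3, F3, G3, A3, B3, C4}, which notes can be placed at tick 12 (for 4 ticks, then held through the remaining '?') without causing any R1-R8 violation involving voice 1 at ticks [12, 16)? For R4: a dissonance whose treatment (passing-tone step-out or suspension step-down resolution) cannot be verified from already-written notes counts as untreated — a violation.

{A3, E3}

C3: violates R2
D3: violates R4
E3: legal
F3: violates R4
G3: violates R2
A3: legal
B3: violates R4,R7
C4: violates R1,R2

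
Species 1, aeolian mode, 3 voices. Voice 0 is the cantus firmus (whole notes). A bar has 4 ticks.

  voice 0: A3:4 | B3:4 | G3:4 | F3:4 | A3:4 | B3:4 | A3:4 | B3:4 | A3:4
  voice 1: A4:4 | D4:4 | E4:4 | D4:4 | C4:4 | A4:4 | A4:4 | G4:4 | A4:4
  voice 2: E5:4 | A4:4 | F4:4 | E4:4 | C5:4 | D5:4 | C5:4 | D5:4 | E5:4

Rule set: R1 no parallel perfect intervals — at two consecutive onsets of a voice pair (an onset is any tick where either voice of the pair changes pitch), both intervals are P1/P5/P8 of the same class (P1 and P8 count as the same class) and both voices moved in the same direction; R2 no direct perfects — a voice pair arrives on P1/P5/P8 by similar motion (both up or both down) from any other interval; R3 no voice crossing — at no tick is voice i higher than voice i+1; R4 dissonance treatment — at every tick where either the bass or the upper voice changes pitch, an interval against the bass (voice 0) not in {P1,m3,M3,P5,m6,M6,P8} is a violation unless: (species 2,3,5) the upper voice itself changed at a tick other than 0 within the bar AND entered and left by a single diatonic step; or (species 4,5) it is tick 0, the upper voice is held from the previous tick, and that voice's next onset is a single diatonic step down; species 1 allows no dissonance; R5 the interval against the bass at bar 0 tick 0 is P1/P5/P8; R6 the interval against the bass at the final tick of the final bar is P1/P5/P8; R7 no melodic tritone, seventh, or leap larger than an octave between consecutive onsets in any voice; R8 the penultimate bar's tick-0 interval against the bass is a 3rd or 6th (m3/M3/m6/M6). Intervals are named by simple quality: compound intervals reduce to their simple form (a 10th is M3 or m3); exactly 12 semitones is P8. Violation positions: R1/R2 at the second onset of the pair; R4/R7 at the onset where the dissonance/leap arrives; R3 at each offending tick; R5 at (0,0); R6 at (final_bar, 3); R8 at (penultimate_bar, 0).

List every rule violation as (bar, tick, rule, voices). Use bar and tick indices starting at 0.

(1, 0, R1, (1, 2))
(1, 0, R4, (0, 2))
(2, 0, R4, (0, 2))
(3, 0, R4, (0, 2))
(5, 0, R4, (0, 1))
(8, 0, R1, (1, 2))

bar 0: v0=A3 v1=A4 v2=E5 downbeat P5
bar 1: v0=B3 v1=D4 v2=A4 downbeat m7
bar 2: v0=G3 v1=E4 v2=F4 downbeat m7
bar 3: v0=F3 v1=D4 v2=E4 downbeat M7
bar 4: v0=A3 v1=C4 v2=C5 downbeat m3
bar 5: v0=B3 v1=A4 v2=D5 downbeat m3
bar 6: v0=A3 v1=A4 v2=C5 downbeat m3
bar 7: v0=B3 v1=G4 v2=D5 downbeat m3
bar 8: v0=A3 v1=A4 v2=E5 downbeat P5
  -> R1 @ bar 1 tick 0 v(1, 2): A4/E5 P5 -> D4/A4 P5 similar
  -> R4 @ bar 1 tick 0 v(0, 2): B3/A4 m7 untreated
  -> R4 @ bar 2 tick 0 v(0, 2): G3/F4 m7 untreated
  -> R4 @ bar 3 tick 0 v(0, 2): F3/E4 M7 untreated
  -> R4 @ bar 5 tick 0 v(0, 1): B3/A4 m7 untreated
  -> R1 @ bar 8 tick 0 v(1, 2): G4/D5 P5 -> A4/E5 P5 similar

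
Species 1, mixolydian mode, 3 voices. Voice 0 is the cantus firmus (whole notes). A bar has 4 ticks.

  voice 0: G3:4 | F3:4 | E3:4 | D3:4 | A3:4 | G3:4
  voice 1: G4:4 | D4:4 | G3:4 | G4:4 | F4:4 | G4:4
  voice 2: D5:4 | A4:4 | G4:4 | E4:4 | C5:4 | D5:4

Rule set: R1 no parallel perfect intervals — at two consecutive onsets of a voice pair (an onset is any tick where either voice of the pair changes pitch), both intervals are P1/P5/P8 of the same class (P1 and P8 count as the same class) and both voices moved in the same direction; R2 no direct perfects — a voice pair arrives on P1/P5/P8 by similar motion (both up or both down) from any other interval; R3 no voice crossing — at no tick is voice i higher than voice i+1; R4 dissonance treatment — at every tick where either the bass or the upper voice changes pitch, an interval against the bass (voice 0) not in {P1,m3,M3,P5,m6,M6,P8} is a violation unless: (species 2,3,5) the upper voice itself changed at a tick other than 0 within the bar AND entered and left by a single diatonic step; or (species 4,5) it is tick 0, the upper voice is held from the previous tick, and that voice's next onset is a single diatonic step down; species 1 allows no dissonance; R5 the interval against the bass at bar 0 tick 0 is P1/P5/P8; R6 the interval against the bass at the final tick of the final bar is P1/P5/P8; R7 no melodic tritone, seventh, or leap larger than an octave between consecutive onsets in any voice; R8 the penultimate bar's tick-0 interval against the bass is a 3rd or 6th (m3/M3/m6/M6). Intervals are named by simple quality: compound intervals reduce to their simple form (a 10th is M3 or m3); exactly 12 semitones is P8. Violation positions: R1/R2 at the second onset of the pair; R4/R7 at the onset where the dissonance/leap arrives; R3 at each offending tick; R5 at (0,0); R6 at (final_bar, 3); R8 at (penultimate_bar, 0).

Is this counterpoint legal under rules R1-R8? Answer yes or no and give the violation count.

bar 0: v0=G3 v1=G4 v2=D5 (P5)
bar 1: v0=F3 v1=D4 v2=A4 (M3)
bar 2: v0=E3 v1=G3 v2=G4 (m3)
bar 3: v0=D3 v1=G4 v2=E4 (M2)
bar 4: v0=A3 v1=F4 v2=C5 (m3)
bar 5: v0=G3 v1=G4 v2=D5 (P5)
  R1 @ bar1.0: G4/D5 P5 -> D4/A4 P5 similar
  R2 @ bar2.0: D4/A4 P5 -> G3/G4 P8 similar
  R3 @ bar3.0: G4 above E4
  R4 @ bar3.0: D3/G4 P4 untreated
  R4 @ bar3.0: D3/E4 M2 untreated
  R3 @ bar3.1: G4 above E4
  R3 @ bar3.2: G4 above E4
  R3 @ bar3.3: G4 above E4
  R1 @ bar5.0: F4/C5 P5 -> G4/D5 P5 similar

No (9 violations)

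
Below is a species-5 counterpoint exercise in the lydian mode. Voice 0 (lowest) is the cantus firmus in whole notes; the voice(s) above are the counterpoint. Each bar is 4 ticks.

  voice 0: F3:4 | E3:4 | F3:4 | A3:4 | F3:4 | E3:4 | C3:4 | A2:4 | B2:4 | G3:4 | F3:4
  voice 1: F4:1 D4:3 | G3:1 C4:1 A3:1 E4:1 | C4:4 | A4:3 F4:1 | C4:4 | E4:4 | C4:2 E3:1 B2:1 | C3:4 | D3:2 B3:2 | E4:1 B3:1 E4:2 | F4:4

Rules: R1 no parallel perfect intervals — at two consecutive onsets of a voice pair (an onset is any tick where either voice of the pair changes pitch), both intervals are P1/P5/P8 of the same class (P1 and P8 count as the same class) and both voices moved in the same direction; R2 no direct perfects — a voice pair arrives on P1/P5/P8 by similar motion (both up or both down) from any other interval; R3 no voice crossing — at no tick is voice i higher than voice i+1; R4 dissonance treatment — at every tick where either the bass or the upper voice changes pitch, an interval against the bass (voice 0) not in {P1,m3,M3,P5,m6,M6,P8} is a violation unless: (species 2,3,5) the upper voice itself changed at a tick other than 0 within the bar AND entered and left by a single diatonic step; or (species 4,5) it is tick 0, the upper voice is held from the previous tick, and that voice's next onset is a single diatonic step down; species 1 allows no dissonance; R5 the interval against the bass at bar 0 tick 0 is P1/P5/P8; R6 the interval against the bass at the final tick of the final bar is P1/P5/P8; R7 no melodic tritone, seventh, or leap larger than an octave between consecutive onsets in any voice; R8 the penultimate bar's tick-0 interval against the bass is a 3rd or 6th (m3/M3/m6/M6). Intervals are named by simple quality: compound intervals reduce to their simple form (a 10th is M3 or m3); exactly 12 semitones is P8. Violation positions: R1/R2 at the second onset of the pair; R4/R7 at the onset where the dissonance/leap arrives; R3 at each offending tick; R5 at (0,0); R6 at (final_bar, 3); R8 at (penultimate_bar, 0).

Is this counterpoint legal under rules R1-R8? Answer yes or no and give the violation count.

No (6 violations)

bar 0: v0=F3 v1=F4 (P8)
bar 1: v0=E3 v1=G3 (m3)
bar 2: v0=F3 v1=C4 (P5)
bar 3: v0=A3 v1=A4 (P8)
bar 4: v0=F3 v1=C4 (P5)
bar 5: v0=E3 v1=E4 (P8)
bar 6: v0=C3 v1=C4 (P8)
bar 7: v0=A2 v1=C3 (m3)
bar 8: v0=B2 v1=D3 (m3)
bar 9: v0=G3 v1=E4 (M6)
bar 10: v0=F3 v1=F4 (P8)
  R4 @ bar1.2: E3/A3 P4 untreated
  R2 @ bar3.0: F3/C4 P5 -> A3/A4 P8 similar
  R2 @ bar4.0: A3/F4 m6 -> F3/C4 P5 similar
  R1 @ bar6.0: E3/E4 P8 -> C3/C4 P8 similar
  R3 @ bar6.3: C3 above B2
  R4 @ bar6.3: C3/B2 m2 untreated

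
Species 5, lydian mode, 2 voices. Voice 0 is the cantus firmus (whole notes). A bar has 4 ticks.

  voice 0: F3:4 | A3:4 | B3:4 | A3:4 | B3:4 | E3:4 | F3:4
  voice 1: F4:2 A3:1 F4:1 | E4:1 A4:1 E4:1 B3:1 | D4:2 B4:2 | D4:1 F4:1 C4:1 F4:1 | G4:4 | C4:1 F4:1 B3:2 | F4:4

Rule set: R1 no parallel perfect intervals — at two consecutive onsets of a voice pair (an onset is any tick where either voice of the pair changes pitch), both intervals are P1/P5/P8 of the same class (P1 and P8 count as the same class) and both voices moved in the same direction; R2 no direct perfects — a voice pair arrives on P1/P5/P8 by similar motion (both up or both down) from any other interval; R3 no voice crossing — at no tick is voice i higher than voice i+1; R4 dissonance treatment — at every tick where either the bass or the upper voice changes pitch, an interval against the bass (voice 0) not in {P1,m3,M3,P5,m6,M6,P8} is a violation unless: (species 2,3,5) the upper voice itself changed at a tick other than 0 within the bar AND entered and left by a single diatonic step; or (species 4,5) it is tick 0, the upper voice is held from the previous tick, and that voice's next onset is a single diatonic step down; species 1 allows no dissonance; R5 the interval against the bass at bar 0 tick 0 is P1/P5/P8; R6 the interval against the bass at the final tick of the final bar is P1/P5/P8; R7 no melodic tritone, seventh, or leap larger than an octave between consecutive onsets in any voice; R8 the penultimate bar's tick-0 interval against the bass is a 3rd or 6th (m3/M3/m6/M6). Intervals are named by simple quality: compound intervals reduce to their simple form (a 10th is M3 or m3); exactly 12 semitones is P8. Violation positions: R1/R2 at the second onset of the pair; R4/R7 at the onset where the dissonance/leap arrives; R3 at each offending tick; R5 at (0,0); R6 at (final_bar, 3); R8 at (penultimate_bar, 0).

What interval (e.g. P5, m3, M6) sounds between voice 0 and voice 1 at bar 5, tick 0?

m6

voice 0=E3 voice 1=C4 -> m6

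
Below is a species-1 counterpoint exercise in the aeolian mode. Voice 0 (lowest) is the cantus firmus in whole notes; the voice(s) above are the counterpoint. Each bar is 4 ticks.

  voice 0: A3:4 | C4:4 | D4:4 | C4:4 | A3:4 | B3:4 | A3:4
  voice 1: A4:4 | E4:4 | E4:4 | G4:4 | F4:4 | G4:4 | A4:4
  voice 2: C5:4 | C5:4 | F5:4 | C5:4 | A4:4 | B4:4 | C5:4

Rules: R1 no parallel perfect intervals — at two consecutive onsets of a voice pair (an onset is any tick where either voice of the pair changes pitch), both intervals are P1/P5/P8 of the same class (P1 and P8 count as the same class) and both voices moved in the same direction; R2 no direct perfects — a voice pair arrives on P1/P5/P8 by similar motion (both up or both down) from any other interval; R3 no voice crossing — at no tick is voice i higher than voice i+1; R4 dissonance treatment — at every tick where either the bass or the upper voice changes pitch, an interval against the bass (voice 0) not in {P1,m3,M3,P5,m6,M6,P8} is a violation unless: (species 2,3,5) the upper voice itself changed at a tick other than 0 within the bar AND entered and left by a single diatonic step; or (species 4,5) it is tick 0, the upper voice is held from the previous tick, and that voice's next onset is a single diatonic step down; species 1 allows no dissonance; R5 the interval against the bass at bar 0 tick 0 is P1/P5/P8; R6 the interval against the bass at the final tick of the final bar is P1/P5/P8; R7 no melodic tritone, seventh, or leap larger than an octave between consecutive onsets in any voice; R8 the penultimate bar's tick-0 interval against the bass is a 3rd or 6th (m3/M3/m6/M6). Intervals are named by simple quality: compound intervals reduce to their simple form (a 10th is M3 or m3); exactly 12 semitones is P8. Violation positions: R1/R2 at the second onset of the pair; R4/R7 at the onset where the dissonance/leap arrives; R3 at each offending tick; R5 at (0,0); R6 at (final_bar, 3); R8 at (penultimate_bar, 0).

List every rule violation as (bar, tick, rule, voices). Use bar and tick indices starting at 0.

bar 0: v0=A3 v1=A4 v2=C5 downbeat m3
bar 1: v0=C4 v1=E4 v2=C5 downbeat P8
bar 2: v0=D4 v1=E4 v2=F5 downbeat m3
bar 3: v0=C4 v1=G4 v2=C5 downbeat P8
bar 4: v0=A3 v1=F4 v2=A4 downbeat P8
bar 5: v0=B3 v1=G4 v2=B4 downbeat P8
bar 6: v0=A3 v1=A4 v2=C5 downbeat m3
  -> R5 @ bar 0 tick 0 v(0, 2): opens on m3
  -> R4 @ bar 2 tick 0 v(0, 1): D4/E4 M2 untreated
  -> R2 @ bar 3 tick 0 v(0, 2): D4/F5 m3 -> C4/C5 P8 similar
  -> R1 @ bar 4 tick 0 v(0, 2): C4/C5 P8 -> A3/A4 P8 similar
  -> R1 @ bar 5 tick 0 v(0, 2): A3/A4 P8 -> B3/B4 P8 similar
  -> R8 @ bar 5 tick 0 v(0, 2): penult P8 not 3rd/6th
  -> R6 @ bar 6 tick 3 v(0, 2): closes on m3

(0, 0, R5, (0, 2))
(2, 0, R4, (0, 1))
(3, 0, R2, (0, 2))
(4, 0, R1, (0, 2))
(5, 0, R1, (0, 2))
(5, 0, R8, (0, 2))
(6, 3, R6, (0, 2))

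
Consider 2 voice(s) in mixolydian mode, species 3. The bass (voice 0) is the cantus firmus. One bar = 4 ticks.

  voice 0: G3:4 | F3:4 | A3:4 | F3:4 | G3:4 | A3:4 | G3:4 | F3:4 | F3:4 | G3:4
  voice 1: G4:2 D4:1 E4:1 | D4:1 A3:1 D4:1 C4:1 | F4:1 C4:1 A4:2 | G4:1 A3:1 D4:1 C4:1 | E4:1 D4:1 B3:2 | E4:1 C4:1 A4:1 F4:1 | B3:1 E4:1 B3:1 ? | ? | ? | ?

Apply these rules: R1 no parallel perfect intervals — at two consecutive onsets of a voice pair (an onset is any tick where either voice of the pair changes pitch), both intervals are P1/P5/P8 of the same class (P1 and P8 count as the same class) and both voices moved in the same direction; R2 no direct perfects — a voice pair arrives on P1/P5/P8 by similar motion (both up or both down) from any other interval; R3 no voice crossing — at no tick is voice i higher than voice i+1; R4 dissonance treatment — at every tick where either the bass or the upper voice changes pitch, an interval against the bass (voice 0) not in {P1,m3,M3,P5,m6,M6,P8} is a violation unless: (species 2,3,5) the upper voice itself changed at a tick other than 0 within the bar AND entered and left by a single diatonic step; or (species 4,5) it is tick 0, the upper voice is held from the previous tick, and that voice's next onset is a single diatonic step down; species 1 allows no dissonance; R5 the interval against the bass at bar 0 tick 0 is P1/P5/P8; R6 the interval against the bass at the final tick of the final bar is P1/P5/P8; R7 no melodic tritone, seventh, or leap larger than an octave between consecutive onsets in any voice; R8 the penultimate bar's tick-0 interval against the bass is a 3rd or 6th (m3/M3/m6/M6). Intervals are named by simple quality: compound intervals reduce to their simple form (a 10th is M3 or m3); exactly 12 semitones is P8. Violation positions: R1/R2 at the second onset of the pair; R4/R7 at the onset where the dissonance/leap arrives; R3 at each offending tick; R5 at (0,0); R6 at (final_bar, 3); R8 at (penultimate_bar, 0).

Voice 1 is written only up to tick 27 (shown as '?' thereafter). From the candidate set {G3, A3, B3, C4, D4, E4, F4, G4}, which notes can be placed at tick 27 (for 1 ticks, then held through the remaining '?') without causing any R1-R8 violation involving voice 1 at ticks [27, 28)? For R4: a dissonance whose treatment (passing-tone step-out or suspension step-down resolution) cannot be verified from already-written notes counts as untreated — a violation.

{B3, D4, E4, G3, G4}

G3: legal
A3: violates R4
B3: legal
C4: violates R4
D4: legal
E4: legal
F4: violates R4,R7
G4: legal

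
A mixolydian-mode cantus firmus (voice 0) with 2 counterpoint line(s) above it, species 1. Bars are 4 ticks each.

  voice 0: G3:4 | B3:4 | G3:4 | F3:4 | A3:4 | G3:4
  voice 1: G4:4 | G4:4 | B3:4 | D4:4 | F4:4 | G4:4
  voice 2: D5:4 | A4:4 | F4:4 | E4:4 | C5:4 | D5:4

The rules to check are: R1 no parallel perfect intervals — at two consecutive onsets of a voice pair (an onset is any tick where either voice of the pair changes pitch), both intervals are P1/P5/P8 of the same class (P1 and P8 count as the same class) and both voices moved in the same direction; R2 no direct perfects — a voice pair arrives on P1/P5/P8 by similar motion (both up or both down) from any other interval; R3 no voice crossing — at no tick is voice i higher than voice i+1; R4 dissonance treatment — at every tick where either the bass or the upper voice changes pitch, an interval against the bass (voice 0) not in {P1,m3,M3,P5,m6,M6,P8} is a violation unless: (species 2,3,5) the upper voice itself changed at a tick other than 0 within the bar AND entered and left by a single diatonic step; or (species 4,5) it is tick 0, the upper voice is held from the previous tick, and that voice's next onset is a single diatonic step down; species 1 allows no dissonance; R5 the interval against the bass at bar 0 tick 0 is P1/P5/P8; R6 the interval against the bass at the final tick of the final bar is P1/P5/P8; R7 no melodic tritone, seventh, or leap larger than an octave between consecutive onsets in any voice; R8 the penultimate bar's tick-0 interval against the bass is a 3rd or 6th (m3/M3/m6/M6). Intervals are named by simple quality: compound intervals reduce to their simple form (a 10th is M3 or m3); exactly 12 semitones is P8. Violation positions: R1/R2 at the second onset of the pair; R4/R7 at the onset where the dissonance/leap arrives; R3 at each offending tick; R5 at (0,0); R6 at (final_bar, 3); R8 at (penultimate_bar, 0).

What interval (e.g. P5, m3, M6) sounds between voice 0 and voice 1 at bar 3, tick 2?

M6

voice 0=F3 voice 1=D4 -> M6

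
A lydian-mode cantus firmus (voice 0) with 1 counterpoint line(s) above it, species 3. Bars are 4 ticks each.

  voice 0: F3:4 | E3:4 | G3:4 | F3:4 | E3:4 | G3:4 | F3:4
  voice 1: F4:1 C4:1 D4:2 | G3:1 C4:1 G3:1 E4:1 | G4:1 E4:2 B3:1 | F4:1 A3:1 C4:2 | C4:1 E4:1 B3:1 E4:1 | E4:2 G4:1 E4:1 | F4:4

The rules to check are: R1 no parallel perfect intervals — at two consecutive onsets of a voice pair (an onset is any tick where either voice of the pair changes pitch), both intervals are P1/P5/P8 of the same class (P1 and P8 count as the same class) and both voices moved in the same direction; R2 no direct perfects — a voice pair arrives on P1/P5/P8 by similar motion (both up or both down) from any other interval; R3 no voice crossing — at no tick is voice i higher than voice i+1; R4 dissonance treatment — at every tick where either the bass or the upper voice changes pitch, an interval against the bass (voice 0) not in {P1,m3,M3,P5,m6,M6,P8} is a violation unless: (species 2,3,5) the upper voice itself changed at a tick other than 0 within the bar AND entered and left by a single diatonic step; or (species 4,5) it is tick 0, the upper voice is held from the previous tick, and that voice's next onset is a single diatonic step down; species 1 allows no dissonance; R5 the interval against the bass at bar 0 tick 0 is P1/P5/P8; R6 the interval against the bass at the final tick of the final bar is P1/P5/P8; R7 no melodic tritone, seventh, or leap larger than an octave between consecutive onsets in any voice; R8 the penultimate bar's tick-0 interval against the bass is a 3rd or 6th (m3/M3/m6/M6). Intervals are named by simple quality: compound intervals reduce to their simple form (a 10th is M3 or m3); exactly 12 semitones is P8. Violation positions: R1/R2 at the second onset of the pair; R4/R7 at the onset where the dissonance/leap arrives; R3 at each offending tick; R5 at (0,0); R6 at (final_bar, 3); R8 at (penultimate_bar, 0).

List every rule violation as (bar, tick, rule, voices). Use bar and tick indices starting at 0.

(2, 0, R1, (0, 1))
(3, 0, R7, (1,))

bar 0: v0=F3 v1=F4 downbeat P8
bar 1: v0=E3 v1=G3 downbeat m3
bar 2: v0=G3 v1=G4 downbeat P8
bar 3: v0=F3 v1=F4 downbeat P8
bar 4: v0=E3 v1=C4 downbeat m6
bar 5: v0=G3 v1=E4 downbeat M6
bar 6: v0=F3 v1=F4 downbeat P8
  -> R1 @ bar 2 tick 0 v(0, 1): E3/E4 P8 -> G3/G4 P8 similar
  -> R7 @ bar 3 tick 0 v(1,): B3->F4 leap 6st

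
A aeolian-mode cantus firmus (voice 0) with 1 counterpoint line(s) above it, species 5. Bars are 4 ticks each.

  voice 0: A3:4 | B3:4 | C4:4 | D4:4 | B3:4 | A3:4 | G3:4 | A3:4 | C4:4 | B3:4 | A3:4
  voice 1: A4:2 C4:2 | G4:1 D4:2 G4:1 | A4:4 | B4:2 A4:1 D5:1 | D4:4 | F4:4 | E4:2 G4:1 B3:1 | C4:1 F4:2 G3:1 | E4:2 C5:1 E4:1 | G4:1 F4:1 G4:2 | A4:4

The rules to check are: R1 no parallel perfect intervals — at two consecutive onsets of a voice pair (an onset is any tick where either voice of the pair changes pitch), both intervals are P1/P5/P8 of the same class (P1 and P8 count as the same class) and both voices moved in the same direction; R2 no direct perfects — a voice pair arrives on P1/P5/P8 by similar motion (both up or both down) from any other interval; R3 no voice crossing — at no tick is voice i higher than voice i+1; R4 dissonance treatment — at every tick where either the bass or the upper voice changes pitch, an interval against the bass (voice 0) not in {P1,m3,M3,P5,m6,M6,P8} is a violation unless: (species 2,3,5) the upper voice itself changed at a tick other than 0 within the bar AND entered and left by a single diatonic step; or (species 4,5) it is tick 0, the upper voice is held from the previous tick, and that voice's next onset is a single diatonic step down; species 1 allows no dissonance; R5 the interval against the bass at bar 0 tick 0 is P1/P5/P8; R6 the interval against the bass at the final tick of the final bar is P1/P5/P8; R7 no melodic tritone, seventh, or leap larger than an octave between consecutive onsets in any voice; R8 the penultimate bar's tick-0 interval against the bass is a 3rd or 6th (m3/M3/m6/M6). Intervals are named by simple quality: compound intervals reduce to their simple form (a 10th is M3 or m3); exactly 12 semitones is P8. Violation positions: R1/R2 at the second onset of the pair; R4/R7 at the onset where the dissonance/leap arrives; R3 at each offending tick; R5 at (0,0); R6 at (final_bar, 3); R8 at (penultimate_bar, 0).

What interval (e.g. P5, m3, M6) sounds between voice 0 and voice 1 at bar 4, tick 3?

m3

voice 0=B3 voice 1=D4 -> m3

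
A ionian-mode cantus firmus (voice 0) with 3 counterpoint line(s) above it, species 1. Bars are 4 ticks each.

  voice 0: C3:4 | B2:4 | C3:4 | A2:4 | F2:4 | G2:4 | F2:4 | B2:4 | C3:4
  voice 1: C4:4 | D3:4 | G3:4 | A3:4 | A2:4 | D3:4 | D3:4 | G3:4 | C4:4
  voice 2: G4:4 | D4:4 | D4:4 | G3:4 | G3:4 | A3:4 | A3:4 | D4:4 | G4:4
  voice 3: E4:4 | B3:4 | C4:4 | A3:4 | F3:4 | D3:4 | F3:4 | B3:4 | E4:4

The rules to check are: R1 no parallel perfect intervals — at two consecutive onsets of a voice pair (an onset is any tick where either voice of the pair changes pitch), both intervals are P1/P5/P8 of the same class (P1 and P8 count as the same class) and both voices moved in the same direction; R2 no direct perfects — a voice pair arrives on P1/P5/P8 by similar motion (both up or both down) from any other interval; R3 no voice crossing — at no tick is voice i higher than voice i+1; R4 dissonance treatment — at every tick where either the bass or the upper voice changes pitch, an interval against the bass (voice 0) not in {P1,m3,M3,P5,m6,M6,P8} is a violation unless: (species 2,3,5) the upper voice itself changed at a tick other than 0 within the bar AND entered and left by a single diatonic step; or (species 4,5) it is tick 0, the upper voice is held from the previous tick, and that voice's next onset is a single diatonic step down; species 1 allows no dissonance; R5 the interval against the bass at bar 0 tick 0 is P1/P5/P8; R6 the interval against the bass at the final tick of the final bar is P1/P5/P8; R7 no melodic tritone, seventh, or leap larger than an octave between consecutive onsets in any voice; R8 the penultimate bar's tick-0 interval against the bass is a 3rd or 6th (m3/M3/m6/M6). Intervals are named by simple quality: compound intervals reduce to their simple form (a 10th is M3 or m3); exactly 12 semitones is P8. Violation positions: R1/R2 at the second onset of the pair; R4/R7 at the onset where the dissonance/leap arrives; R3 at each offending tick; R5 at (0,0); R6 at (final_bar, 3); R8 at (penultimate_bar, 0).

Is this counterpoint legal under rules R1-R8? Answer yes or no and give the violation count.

No (59 violations)

bar 0: v0=C3 v1=C4 v2=G4 v3=E4 (M3)
bar 1: v0=B2 v1=D3 v2=D4 v3=B3 (P8)
bar 2: v0=C3 v1=G3 v2=D4 v3=C4 (P8)
bar 3: v0=A2 v1=A3 v2=G3 v3=A3 (P8)
bar 4: v0=F2 v1=A2 v2=G3 v3=F3 (P8)
bar 5: v0=G2 v1=D3 v2=A3 v3=D3 (P5)
bar 6: v0=F2 v1=D3 v2=A3 v3=F3 (P8)
bar 7: v0=B2 v1=G3 v2=D4 v3=B3 (P8)
bar 8: v0=C3 v1=C4 v2=G4 v3=E4 (M3)
  R3 @ bar0.0: G4 above E4
  R5 @ bar0.0: opens on M3
  R3 @ bar0.1: G4 above E4
  R3 @ bar0.2: G4 above E4
  R3 @ bar0.3: G4 above E4
  R2 @ bar1.0: C3/E4 M3 -> B2/B3 P8 similar
  R2 @ bar1.0: C4/G4 P5 -> D3/D4 P8 similar
  R3 @ bar1.0: D4 above B3
  R7 @ bar1.0: C4->D3 leap 10st
  R3 @ bar1.1: D4 above B3
  R3 @ bar1.2: D4 above B3
  R3 @ bar1.3: D4 above B3
  R1 @ bar2.0: B2/B3 P8 -> C3/C4 P8 similar
  R2 @ bar2.0: B2/D3 m3 -> C3/G3 P5 similar
  R3 @ bar2.0: D4 above C4
  R4 @ bar2.0: C3/D4 M2 untreated
  R3 @ bar2.1: D4 above C4
  R3 @ bar2.2: D4 above C4
  R3 @ bar2.3: D4 above C4
  R1 @ bar3.0: C3/C4 P8 -> A2/A3 P8 similar
  R3 @ bar3.0: A3 above G3
  R4 @ bar3.0: A2/G3 m7 untreated
  R3 @ bar3.1: A3 above G3
  R3 @ bar3.2: A3 above G3
  R3 @ bar3.3: A3 above G3
  R1 @ bar4.0: A2/A3 P8 -> F2/F3 P8 similar
  R3 @ bar4.0: G3 above F3
  R4 @ bar4.0: F2/G3 M2 untreated
  R3 @ bar4.1: G3 above F3
  R3 @ bar4.2: G3 above F3
  R3 @ bar4.3: G3 above F3
  R2 @ bar5.0: F2/A2 M3 -> G2/D3 P5 similar
  R2 @ bar5.0: A2/G3 m7 -> D3/A3 P5 similar
  R3 @ bar5.0: A3 above D3
  R4 @ bar5.0: G2/A3 M2 untreated
  R3 @ bar5.1: A3 above D3
  R3 @ bar5.2: A3 above D3
  R3 @ bar5.3: A3 above D3
  R3 @ bar6.0: A3 above F3
  R3 @ bar6.1: A3 above F3
  R3 @ bar6.2: A3 above F3
  R3 @ bar6.3: A3 above F3
  R1 @ bar7.0: F2/F3 P8 -> B2/B3 P8 similar
  R1 @ bar7.0: D3/A3 P5 -> G3/D4 P5 similar
  R3 @ bar7.0: D4 above B3
  R7 @ bar7.0: F2->B2 leap 6st
  R7 @ bar7.0: F3->B3 leap 6st
  R8 @ bar7.0: penult P8 not 3rd/6th
  R3 @ bar7.1: D4 above B3
  R3 @ bar7.2: D4 above B3
  R3 @ bar7.3: D4 above B3
  R1 @ bar8.0: G3/D4 P5 -> C4/G4 P5 similar
  R2 @ bar8.0: B2/G3 m6 -> C3/C4 P8 similar
  R2 @ bar8.0: B2/D4 m3 -> C3/G4 P5 similar
  R3 @ bar8.0: G4 above E4
  R3 @ bar8.1: G4 above E4
  R3 @ bar8.2: G4 above E4
  R3 @ bar8.3: G4 above E4
  R6 @ bar8.3: closes on M3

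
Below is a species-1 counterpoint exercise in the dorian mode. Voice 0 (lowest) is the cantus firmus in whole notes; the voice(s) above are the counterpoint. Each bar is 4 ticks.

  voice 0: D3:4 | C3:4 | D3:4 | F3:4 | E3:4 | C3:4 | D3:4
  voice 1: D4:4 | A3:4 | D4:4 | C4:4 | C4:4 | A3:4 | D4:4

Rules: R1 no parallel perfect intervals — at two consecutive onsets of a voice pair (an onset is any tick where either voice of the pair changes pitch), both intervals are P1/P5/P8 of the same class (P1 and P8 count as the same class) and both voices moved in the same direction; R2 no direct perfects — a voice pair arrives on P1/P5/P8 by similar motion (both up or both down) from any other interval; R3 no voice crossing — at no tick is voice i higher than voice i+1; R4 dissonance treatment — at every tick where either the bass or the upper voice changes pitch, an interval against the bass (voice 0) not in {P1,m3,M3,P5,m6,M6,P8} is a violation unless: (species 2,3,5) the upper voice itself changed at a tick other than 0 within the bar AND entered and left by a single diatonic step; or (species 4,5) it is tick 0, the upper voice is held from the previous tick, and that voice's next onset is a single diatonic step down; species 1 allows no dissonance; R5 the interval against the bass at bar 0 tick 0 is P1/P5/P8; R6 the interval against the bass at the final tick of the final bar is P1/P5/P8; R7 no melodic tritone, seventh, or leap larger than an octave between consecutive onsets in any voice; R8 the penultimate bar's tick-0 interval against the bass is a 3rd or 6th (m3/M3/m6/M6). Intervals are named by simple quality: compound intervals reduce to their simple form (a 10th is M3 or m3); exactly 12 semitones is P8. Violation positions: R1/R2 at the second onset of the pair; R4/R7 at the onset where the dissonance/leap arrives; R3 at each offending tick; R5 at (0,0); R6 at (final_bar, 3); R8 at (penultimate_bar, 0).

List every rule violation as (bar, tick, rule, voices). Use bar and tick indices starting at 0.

(2, 0, R2, (0, 1))
(6, 0, R2, (0, 1))

bar 0: v0=D3 v1=D4 downbeat P8
bar 1: v0=C3 v1=A3 downbeat M6
bar 2: v0=D3 v1=D4 downbeat P8
bar 3: v0=F3 v1=C4 downbeat P5
bar 4: v0=E3 v1=C4 downbeat m6
bar 5: v0=C3 v1=A3 downbeat M6
bar 6: v0=D3 v1=D4 downbeat P8
  -> R2 @ bar 2 tick 0 v(0, 1): C3/A3 M6 -> D3/D4 P8 similar
  -> R2 @ bar 6 tick 0 v(0, 1): C3/A3 M6 -> D3/D4 P8 similar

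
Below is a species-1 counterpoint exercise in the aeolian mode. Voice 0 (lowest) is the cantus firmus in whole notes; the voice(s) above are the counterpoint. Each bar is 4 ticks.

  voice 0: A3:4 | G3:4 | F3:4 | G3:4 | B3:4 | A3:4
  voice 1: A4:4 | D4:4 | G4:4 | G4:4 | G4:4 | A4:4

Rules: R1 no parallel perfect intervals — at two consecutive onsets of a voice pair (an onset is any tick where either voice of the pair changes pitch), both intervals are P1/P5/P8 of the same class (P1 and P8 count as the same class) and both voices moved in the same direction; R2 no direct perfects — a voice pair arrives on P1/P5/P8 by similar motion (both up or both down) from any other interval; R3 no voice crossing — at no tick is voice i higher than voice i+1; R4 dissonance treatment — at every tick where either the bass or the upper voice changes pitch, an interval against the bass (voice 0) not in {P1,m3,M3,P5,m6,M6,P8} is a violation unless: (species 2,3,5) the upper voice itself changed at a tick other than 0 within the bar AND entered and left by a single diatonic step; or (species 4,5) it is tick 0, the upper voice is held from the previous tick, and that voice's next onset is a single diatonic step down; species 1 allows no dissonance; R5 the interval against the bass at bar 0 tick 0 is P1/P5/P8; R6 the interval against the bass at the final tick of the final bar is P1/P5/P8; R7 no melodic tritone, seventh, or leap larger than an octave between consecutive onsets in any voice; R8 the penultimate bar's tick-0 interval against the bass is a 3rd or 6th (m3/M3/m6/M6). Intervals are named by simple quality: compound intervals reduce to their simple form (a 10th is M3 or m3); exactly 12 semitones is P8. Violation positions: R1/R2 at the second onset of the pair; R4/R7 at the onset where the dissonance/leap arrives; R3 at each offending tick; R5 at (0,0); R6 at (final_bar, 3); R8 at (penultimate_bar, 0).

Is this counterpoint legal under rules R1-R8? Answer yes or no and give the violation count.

bar 0: v0=A3 v1=A4 (P8)
bar 1: v0=G3 v1=D4 (P5)
bar 2: v0=F3 v1=G4 (M2)
bar 3: v0=G3 v1=G4 (P8)
bar 4: v0=B3 v1=G4 (m6)
bar 5: v0=A3 v1=A4 (P8)
  R2 @ bar1.0: A3/A4 P8 -> G3/D4 P5 similar
  R4 @ bar2.0: F3/G4 M2 untreated

No (2 violations)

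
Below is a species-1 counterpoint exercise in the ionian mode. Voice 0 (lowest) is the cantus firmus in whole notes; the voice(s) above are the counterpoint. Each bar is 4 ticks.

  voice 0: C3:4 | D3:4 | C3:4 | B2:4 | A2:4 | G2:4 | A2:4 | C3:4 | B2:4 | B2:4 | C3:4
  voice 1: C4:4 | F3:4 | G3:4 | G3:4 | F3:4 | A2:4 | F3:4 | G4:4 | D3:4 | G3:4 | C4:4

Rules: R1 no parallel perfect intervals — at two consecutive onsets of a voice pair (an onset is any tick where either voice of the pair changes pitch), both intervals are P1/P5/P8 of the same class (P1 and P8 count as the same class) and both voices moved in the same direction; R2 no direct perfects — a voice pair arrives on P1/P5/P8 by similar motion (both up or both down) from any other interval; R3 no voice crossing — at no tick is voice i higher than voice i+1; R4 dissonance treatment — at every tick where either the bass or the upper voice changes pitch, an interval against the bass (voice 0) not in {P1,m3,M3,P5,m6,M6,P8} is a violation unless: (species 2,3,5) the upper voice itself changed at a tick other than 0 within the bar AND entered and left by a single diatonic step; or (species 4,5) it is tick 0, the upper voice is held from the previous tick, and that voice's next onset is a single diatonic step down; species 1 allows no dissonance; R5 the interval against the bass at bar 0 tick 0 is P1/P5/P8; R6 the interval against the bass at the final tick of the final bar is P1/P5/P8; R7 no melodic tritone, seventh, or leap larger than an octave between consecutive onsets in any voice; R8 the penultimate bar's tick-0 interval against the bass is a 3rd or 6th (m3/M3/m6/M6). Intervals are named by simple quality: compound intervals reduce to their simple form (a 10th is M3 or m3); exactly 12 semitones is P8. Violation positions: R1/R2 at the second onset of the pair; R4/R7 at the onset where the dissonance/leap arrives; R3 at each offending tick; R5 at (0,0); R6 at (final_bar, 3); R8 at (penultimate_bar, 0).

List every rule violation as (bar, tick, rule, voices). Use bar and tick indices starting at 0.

bar 0: v0=C3 v1=C4 downbeat P8
bar 1: v0=D3 v1=F3 downbeat m3
bar 2: v0=C3 v1=G3 downbeat P5
bar 3: v0=B2 v1=G3 downbeat m6
bar 4: v0=A2 v1=F3 downbeat m6
bar 5: v0=G2 v1=A2 downbeat M2
bar 6: v0=A2 v1=F3 downbeat m6
bar 7: v0=C3 v1=G4 downbeat P5
bar 8: v0=B2 v1=D3 downbeat m3
bar 9: v0=B2 v1=G3 downbeat m6
bar 10: v0=C3 v1=C4 downbeat P8
  -> R4 @ bar 5 tick 0 v(0, 1): G2/A2 M2 untreated
  -> R2 @ bar 7 tick 0 v(0, 1): A2/F3 m6 -> C3/G4 P5 similar
  -> R7 @ bar 7 tick 0 v(1,): F3->G4 leap 14st
  -> R7 @ bar 8 tick 0 v(1,): G4->D3 leap 17st
  -> R2 @ bar 10 tick 0 v(0, 1): B2/G3 m6 -> C3/C4 P8 similar

(5, 0, R4, (0, 1))
(7, 0, R2, (0, 1))
(7, 0, R7, (1,))
(8, 0, R7, (1,))
(10, 0, R2, (0, 1))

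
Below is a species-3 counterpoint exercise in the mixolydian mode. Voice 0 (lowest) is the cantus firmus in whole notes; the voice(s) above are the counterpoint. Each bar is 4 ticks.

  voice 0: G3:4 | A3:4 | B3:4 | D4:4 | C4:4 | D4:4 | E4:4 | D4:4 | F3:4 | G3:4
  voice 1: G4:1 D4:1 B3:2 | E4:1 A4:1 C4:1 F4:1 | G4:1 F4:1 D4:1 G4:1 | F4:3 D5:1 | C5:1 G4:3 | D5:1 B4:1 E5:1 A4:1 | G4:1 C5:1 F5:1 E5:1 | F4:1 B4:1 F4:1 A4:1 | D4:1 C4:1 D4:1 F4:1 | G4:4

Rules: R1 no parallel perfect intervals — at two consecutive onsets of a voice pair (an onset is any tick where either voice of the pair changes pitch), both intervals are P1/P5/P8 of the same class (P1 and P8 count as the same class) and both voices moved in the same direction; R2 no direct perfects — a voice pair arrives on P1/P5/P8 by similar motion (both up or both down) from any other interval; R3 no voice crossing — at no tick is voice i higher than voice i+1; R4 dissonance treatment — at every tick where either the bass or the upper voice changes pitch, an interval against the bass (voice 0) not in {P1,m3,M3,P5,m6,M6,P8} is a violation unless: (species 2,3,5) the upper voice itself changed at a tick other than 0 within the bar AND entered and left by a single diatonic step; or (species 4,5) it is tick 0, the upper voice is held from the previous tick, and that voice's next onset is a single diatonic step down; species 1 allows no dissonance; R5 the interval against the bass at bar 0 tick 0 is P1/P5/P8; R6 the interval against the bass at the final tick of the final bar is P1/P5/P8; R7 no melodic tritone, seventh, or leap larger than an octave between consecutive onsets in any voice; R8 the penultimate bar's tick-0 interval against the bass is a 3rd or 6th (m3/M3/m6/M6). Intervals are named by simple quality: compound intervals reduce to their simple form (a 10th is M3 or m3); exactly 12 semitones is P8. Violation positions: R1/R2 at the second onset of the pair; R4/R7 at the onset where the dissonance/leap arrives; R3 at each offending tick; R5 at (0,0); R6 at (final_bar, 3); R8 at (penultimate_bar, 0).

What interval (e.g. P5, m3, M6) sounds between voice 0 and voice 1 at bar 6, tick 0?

m3

voice 0=E4 voice 1=G4 -> m3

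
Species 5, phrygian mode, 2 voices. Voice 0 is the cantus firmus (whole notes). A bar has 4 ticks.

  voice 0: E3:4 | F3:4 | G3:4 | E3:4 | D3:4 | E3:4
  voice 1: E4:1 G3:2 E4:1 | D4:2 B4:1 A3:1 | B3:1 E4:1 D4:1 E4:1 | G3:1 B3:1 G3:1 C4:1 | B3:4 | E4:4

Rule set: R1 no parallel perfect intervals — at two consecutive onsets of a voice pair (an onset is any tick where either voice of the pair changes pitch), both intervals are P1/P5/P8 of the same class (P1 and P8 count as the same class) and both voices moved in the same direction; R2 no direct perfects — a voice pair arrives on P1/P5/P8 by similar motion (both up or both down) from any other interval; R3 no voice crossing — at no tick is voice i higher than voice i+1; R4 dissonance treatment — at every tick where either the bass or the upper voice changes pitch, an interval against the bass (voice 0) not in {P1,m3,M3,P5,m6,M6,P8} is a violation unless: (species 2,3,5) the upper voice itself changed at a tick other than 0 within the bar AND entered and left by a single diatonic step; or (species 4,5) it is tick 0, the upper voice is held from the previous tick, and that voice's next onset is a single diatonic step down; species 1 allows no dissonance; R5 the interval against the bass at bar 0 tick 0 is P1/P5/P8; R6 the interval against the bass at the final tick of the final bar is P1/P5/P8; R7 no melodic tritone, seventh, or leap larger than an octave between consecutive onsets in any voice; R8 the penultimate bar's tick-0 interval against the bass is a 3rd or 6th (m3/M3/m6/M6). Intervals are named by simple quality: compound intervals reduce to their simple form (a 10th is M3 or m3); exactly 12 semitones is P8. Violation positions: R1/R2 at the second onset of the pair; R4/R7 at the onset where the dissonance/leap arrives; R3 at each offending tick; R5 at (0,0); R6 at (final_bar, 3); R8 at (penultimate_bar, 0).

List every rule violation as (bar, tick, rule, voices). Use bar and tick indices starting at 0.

(1, 2, R4, (0, 1))
(1, 3, R7, (1,))
(5, 0, R2, (0, 1))

bar 0: v0=E3 v1=E4 downbeat P8
bar 1: v0=F3 v1=D4 downbeat M6
bar 2: v0=G3 v1=B3 downbeat M3
bar 3: v0=E3 v1=G3 downbeat m3
bar 4: v0=D3 v1=B3 downbeat M6
bar 5: v0=E3 v1=E4 downbeat P8
  -> R4 @ bar 1 tick 2 v(0, 1): F3/B4 TT untreated
  -> R7 @ bar 1 tick 3 v(1,): B4->A3 leap 14st
  -> R2 @ bar 5 tick 0 v(0, 1): D3/B3 M6 -> E3/E4 P8 similar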